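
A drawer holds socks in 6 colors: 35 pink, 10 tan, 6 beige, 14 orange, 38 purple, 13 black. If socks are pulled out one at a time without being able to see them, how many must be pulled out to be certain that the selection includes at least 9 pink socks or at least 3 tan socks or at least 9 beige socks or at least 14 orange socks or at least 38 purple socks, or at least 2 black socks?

68

The worst case stops just short of every target: 8 pink, 2 tan, all 6 beige, 13 orange, 37 purple, 1 black — 8 + 2 + 6 + 13 + 37 + 1 = 67 socks.
One more sock must push some color to its target, so 67 + 1 = 68.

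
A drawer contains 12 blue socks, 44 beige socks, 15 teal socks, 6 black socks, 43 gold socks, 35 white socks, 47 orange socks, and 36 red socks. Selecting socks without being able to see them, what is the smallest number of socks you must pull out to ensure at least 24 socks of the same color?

In the worst case we take at most 23 of each color, but all 12 blue, all 15 teal, and all 6 black (fewer than 23), giving 12 + 23 + 15 + 6 + 23 + 23 + 23 + 23 = 148.
One more sock then forces some color to 24, so 148 + 1 = 149.

149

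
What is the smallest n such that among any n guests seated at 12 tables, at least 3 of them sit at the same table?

25

There are 12 tables acting as pigeonholes.
With 12 × 2 = 24 guests we could place exactly 2 in each, with no class reaching 3.
One more forces some class to hold 3, so 24 + 1 = 25.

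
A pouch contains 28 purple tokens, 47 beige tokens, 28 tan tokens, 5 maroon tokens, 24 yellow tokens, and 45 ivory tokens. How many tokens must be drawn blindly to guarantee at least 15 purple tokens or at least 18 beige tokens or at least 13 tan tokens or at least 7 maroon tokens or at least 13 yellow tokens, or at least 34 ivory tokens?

Each of the 6 colors has its own threshold; avoid all of them simultaneously.
The worst case stops just short of every target: 14 purple, 17 beige, 12 tan, all 5 maroon, 12 yellow, 33 ivory — 14 + 17 + 12 + 5 + 12 + 33 = 93 tokens.
One more token must push some color to its target, so 93 + 1 = 94.

94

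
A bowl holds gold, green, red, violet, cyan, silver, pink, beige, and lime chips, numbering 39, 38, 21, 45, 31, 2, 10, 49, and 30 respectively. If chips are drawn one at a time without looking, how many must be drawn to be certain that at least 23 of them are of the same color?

Treat the 9 colors as pigeonholes.
In the worst case we take at most 22 of each color, but all 21 red, all 2 silver, and all 10 pink (fewer than 22), giving 22 + 22 + 21 + 22 + 22 + 2 + 10 + 22 + 22 = 165.
One more chip then forces some color to 23, so 165 + 1 = 166.

166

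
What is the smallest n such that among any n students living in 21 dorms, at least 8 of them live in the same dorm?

148

There are 21 dorms acting as pigeonholes.
With 21 × 7 = 147 students we could place exactly 7 in each, with no class reaching 8.
One more forces some class to hold 8, so 147 + 1 = 148.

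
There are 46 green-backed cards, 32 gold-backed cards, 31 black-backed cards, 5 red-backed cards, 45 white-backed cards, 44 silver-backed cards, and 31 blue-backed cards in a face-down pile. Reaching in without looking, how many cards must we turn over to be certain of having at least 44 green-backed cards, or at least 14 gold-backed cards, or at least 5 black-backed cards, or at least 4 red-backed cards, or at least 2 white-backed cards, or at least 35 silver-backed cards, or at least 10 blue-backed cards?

Each of the 7 back colors has its own threshold; avoid all of them simultaneously.
The worst case stops just short of every target: 43 green-backed, 13 gold-backed, 4 black-backed, 3 red-backed, 1 white-backed, 34 silver-backed, 9 blue-backed — 43 + 13 + 4 + 3 + 1 + 34 + 9 = 107 cards.
One more card must push some back color to its target, so 107 + 1 = 108.

108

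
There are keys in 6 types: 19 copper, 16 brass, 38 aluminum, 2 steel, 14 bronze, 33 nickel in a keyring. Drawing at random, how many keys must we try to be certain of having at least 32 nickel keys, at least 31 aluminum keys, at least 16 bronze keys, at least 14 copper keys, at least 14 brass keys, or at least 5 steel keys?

104

The worst case stops just short of every target: 13 copper, 13 brass, 30 aluminum, all 2 steel, all 14 bronze, 31 nickel — 13 + 13 + 30 + 2 + 14 + 31 = 103 keys.
One more key must push some type to its target, so 103 + 1 = 104.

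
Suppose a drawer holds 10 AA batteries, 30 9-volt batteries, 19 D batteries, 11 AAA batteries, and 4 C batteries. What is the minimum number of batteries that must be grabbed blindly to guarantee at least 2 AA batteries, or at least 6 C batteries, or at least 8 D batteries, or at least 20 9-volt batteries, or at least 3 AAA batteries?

Each of the 5 types has its own threshold; avoid all of them simultaneously.
The worst case stops just short of every target: 1 AA, 19 9-volt, 7 D, 2 AAA, all 4 C — 1 + 19 + 7 + 2 + 4 = 33 batteries.
One more battery must push some type to its target, so 33 + 1 = 34.

34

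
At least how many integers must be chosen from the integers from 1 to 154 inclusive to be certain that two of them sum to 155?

Partition {1, …, 154} into 77 pairs: {1,154}, {2,153}, …, {77,78}.
Choosing 77 integers — say the integers 1 through 77 — takes one from each pair and avoids the property.
Choosing 78 forces two into the same pair by pigeonhole, and those sum to 155. So 78.

78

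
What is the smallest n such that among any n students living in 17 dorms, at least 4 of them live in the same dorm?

There are 17 dorms acting as pigeonholes.
With 17 × 3 = 51 students we could place exactly 3 in each, with no class reaching 4.
One more forces some class to hold 4, so 51 + 1 = 52.

52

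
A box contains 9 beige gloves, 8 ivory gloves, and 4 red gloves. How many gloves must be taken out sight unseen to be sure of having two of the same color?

The worst case takes 1 glove of each color without reaching 2 of any: 3 × 1 = 3.
The next glove must bring some color to 2, so 3 + 1 = 4.

4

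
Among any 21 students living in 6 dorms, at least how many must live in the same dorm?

4

If each of the 6 dorms held at most 3, the total would be at most 6 × 3 = 18 < 21, a contradiction.
So at least one holds ⌈21/6⌉ = 4.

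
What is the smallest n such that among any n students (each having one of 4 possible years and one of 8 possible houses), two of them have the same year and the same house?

There are 4 × 8 = 32 (year, house) combinations acting as pigeonholes.
With 32 students we could place one in each, avoiding any repeat.
One more forces some (year, house) pair to hold 2, so 32 + 1 = 33.

33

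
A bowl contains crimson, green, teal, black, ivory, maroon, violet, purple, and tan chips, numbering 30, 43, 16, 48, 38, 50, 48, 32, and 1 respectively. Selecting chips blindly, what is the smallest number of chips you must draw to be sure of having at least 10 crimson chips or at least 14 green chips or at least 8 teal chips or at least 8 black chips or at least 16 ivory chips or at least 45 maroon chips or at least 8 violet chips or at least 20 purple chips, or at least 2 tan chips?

Each of the 9 colors has its own threshold; avoid all of them simultaneously.
The worst case stops just short of every target: 9 crimson, 13 green, 7 teal, 7 black, 15 ivory, 44 maroon, 7 violet, 19 purple, 1 tan — 9 + 13 + 7 + 7 + 15 + 44 + 7 + 19 + 1 = 122 chips.
One more chip must push some color to its target, so 122 + 1 = 123.

123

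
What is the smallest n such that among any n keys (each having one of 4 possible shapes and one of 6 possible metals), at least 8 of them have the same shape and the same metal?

169

There are 4 × 6 = 24 (shape, metal) combinations acting as pigeonholes.
With 24 × 7 = 168 keys we could place exactly 7 in each, with no (shape, metal) pair reaching 8.
One more forces some (shape, metal) pair to hold 8, so 168 + 1 = 169.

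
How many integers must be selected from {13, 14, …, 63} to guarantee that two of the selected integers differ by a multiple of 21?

22

Group the integers by remainder mod 21; there are 21 residue classes, each nonempty in this range.
Choosing one from each class (21 integers) avoids any shared remainder.
One more choice must repeat a class, so two differ by a multiple of 21. Hence 21 + 1 = 22.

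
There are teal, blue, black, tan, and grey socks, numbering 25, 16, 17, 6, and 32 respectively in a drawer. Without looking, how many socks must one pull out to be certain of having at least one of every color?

91

The hardest color to obtain is tan: we could draw every other sock first — 96 − 6 = 90 socks — without a single tan one.
The next draw must be tan, so 90 + 1 = 91.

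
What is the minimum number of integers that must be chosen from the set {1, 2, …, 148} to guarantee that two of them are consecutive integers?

75

Partition {1, …, 148} into 74 pairs: {1,2}, {3,4}, …, {147,148}.
Choosing 74 integers — say the 74 even numbers 2, 4, …, 148 — takes one from each pair and avoids the property.
Choosing 75 forces two into the same pair by pigeonhole, and those are consecutive. So 75.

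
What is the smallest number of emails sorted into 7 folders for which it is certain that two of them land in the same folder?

8

There are 7 folders acting as pigeonholes.
With 7 emails we could place one in each, avoiding any repeat.
One more forces some class to hold 2, so 7 + 1 = 8.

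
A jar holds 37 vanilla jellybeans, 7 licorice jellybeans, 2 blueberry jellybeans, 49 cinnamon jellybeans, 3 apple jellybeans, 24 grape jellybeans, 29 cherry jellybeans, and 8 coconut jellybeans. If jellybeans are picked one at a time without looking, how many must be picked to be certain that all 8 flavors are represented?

158

The hardest flavor to obtain is blueberry: we could draw every other jellybean first — 159 − 2 = 157 jellybeans — without a single blueberry one.
The next draw must be blueberry, so 157 + 1 = 158.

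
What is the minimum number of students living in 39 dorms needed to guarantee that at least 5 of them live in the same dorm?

There are 39 dorms acting as pigeonholes.
With 39 × 4 = 156 students we could place exactly 4 in each, with no class reaching 5.
One more forces some class to hold 5, so 156 + 1 = 157.

157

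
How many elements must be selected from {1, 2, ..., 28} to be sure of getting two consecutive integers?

Partition {1, …, 28} into 14 pairs: {1,2}, {3,4}, …, {27,28}.
Choosing 14 integers — say the 14 even numbers 2, 4, …, 28 — takes one from each pair and avoids the property.
Choosing 15 forces two into the same pair by pigeonhole, and those are consecutive. So 15.

15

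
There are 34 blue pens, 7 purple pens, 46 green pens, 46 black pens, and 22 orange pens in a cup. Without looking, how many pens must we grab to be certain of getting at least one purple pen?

To avoid purple pens as long as possible, exhaust the other 4 ink colors first.
The worst case draws every non-purple pen first: 34 + 46 + 46 + 22 = 148.
The next draw is then forced to be purple, giving 148 + 1 = 149.

149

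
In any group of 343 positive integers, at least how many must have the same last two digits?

4

The 343 positive integers fall into 100 possible two-digit endings.
If each of the 100 possible two-digit endings held at most 3, the total would be at most 100 × 3 = 300 < 343, a contradiction.
So at least one holds ⌈343/100⌉ = 4.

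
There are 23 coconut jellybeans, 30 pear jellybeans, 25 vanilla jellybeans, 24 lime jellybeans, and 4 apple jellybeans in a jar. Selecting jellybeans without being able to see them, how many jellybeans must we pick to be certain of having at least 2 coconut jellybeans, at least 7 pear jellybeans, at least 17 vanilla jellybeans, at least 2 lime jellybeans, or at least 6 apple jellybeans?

Each of the 5 flavors has its own threshold; avoid all of them simultaneously.
The worst case stops just short of every target: 1 coconut, 6 pear, 16 vanilla, 1 lime, all 4 apple — 1 + 6 + 16 + 1 + 4 = 28 jellybeans.
One more jellybean must push some flavor to its target, so 28 + 1 = 29.

29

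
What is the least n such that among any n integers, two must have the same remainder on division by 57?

58

Two integers differ by a multiple of 57 exactly when they share a remainder mod 57.
There are 57 residue classes mod 57, so 57 integers can all lie in distinct classes.
One more integer must repeat a residue, giving a difference divisible by 57. So n = 57 + 1 = 58.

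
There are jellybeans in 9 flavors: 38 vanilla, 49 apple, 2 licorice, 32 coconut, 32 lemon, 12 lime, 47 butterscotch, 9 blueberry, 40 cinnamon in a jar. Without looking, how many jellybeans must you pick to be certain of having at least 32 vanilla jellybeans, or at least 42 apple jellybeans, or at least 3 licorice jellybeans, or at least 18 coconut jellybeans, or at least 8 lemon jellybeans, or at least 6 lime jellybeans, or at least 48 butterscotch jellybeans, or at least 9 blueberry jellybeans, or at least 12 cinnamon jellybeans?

170

Each of the 9 flavors has its own threshold; avoid all of them simultaneously.
The worst case stops just short of every target: 31 vanilla, 41 apple, 2 licorice, 17 coconut, 7 lemon, 5 lime, 47 butterscotch, 8 blueberry, 11 cinnamon — 31 + 41 + 2 + 17 + 7 + 5 + 47 + 8 + 11 = 169 jellybeans.
One more jellybean must push some flavor to its target, so 169 + 1 = 170.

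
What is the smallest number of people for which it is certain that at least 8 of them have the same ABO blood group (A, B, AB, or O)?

29

There are 4 ABO blood groups acting as pigeonholes.
With 4 × 7 = 28 people we could place exactly 7 in each, with no class reaching 8.
One more forces some class to hold 8, so 28 + 1 = 29.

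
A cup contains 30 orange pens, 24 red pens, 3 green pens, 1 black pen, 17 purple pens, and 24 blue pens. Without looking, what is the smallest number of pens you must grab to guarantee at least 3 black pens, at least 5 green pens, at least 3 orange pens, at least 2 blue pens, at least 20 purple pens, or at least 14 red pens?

38

Each of the 6 ink colors has its own threshold; avoid all of them simultaneously.
The worst case stops just short of every target: 2 orange, 13 red, all 3 green, all 1 black, all 17 purple, 1 blue — 2 + 13 + 3 + 1 + 17 + 1 = 37 pens.
One more pen must push some ink color to its target, so 37 + 1 = 38.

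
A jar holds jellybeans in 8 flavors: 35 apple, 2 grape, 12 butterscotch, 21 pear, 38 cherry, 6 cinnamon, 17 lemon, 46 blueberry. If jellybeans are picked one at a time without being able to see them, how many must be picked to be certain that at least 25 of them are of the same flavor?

131

In the worst case we take at most 24 of each flavor, but all 2 grape, all 12 butterscotch, all 21 pear, all 6 cinnamon, and all 17 lemon (fewer than 24), giving 24 + 2 + 12 + 21 + 24 + 6 + 17 + 24 = 130.
One more jellybean then forces some flavor to 25, so 130 + 1 = 131.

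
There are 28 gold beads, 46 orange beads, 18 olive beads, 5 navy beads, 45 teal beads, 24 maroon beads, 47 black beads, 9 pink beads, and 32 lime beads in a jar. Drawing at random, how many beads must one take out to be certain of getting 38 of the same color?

228

Treat the 9 colors as pigeonholes.
In the worst case we take at most 37 of each color, but all 28 gold, all 18 olive, all 5 navy, all 24 maroon, all 9 pink, and all 32 lime (fewer than 37), giving 28 + 37 + 18 + 5 + 37 + 24 + 37 + 9 + 32 = 227.
One more bead then forces some color to 38, so 227 + 1 = 228.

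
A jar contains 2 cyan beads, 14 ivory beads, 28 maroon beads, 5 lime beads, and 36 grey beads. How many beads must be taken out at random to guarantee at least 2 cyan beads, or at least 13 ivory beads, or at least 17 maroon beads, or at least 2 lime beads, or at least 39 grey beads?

Each of the 5 colors has its own threshold; avoid all of them simultaneously.
The worst case stops just short of every target: 1 cyan, 12 ivory, 16 maroon, 1 lime, all 36 grey — 1 + 12 + 16 + 1 + 36 = 66 beads.
One more bead must push some color to its target, so 66 + 1 = 67.

67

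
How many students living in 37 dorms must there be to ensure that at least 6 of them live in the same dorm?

There are 37 dorms acting as pigeonholes.
With 37 × 5 = 185 students we could place exactly 5 in each, with no class reaching 6.
One more forces some class to hold 6, so 185 + 1 = 186.

186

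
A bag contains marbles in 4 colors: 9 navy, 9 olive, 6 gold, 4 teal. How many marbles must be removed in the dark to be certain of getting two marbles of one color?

The worst case takes 1 marble of each color without reaching 2 of any: 4 × 1 = 4.
The next marble must bring some color to 2, so 4 + 1 = 5.

5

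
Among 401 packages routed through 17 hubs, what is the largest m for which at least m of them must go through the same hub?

24

If each of the 17 hubs held at most 23, the total would be at most 17 × 23 = 391 < 401, a contradiction.
So at least one holds ⌈401/17⌉ = 24.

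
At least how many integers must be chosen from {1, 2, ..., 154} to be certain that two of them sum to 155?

Partition {1, …, 154} into 77 pairs: {1,154}, {2,153}, …, {77,78}.
Choosing 77 integers — say the integers 1 through 77 — takes one from each pair and avoids the property.
Choosing 78 forces two into the same pair by pigeonhole, and those sum to 155. So 78.

78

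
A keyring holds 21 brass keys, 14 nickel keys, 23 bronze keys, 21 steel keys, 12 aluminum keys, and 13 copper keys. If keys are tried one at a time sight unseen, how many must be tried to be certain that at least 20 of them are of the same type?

97

In the worst case we take at most 19 of each type, but all 14 nickel, all 12 aluminum, and all 13 copper (fewer than 19), giving 19 + 14 + 19 + 19 + 12 + 13 = 96.
One more key then forces some type to 20, so 96 + 1 = 97.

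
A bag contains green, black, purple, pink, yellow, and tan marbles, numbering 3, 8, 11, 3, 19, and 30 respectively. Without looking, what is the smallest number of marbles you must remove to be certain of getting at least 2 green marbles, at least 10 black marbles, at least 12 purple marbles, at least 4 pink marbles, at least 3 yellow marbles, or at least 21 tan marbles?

Each of the 6 colors has its own threshold; avoid all of them simultaneously.
The worst case stops just short of every target: 1 green, all 8 black, 11 purple, 3 pink, 2 yellow, 20 tan — 1 + 8 + 11 + 3 + 2 + 20 = 45 marbles.
One more marble must push some color to its target, so 45 + 1 = 46.

46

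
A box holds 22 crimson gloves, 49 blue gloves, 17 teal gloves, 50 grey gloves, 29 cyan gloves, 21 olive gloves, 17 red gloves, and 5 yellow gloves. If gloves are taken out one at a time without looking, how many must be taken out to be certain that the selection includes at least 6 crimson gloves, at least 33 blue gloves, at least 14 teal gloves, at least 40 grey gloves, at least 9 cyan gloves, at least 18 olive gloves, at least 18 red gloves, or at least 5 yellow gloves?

136

The worst case stops just short of every target: 5 crimson, 32 blue, 13 teal, 39 grey, 8 cyan, 17 olive, 17 red, 4 yellow — 5 + 32 + 13 + 39 + 8 + 17 + 17 + 4 = 135 gloves.
One more glove must push some color to its target, so 135 + 1 = 136.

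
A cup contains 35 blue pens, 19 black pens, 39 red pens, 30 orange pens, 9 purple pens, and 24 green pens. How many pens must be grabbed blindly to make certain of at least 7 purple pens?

The worst case draws every non-purple pen first: 35 + 19 + 39 + 30 + 24 = 147.
The next 7 draws are then forced to be purple, giving 147 + 7 = 154.

154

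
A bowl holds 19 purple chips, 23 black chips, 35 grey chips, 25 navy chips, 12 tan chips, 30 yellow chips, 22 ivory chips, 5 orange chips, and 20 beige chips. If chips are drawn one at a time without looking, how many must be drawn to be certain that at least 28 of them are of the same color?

181

In the worst case we take at most 27 of each color, but all 19 purple, all 23 black, all 25 navy, all 12 tan, all 22 ivory, all 5 orange, and all 20 beige (fewer than 27), giving 19 + 23 + 27 + 25 + 12 + 27 + 22 + 5 + 20 = 180.
One more chip then forces some color to 28, so 180 + 1 = 181.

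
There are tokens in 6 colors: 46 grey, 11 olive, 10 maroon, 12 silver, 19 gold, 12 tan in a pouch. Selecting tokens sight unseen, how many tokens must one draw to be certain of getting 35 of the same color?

99

Treat the 6 colors as pigeonholes.
In the worst case we take at most 34 of each color, but all 11 olive, all 10 maroon, all 12 silver, all 19 gold, and all 12 tan (fewer than 34), giving 34 + 11 + 10 + 12 + 19 + 12 = 98.
One more token then forces some color to 35, so 98 + 1 = 99.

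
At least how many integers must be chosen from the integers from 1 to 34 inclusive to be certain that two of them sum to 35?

18

Partition {1, …, 34} into 17 pairs: {1,34}, {2,33}, …, {17,18}.
Choosing 17 integers — say the integers 1 through 17 — takes one from each pair and avoids the property.
Choosing 18 forces two into the same pair by pigeonhole, and those sum to 35. So 18.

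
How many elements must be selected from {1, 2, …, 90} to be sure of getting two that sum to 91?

46

Partition {1, …, 90} into 45 pairs: {1,90}, {2,89}, …, {45,46}.
Choosing 45 integers — say the integers 1 through 45 — takes one from each pair and avoids the property.
Choosing 46 forces two into the same pair by pigeonhole, and those sum to 91. So 46.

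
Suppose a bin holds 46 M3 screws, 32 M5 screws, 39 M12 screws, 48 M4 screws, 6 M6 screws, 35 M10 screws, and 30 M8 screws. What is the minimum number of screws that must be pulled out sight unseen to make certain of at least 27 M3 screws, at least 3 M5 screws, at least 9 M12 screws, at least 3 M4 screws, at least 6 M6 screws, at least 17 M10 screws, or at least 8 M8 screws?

The worst case stops just short of every target: 26 M3, 2 M5, 8 M12, 2 M4, 5 M6, 16 M10, 7 M8 — 26 + 2 + 8 + 2 + 5 + 16 + 7 = 66 screws.
One more screw must push some size to its target, so 66 + 1 = 67.

67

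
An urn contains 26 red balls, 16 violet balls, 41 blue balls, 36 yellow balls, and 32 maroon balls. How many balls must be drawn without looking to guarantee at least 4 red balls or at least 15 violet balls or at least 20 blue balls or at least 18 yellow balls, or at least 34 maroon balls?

86

The worst case stops just short of every target: 3 red, 14 violet, 19 blue, 17 yellow, all 32 maroon — 3 + 14 + 19 + 17 + 32 = 85 balls.
One more ball must push some color to its target, so 85 + 1 = 86.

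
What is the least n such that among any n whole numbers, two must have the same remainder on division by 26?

Two integers differ by a multiple of 26 exactly when they share a remainder mod 26.
There are 26 residue classes mod 26, so 26 integers can all lie in distinct classes.
One more integer must repeat a residue, giving a difference divisible by 26. So n = 26 + 1 = 27.

27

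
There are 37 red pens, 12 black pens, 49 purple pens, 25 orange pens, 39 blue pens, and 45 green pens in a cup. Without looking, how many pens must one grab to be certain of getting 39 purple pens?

To avoid purple pens as long as possible, exhaust the other 5 ink colors first.
The worst case draws every non-purple pen first: 37 + 12 + 25 + 39 + 45 = 158.
The next 39 draws are then forced to be purple, giving 158 + 39 = 197.

197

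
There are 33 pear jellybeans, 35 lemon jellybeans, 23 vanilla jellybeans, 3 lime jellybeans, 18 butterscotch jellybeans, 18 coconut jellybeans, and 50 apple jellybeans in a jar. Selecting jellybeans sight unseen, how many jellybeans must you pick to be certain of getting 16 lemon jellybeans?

The worst case draws every non-lemon jellybean first: 33 + 23 + 3 + 18 + 18 + 50 = 145.
The next 16 draws are then forced to be lemon, giving 145 + 16 = 161.

161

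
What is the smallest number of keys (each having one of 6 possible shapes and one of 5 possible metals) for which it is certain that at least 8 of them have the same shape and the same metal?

There are 6 × 5 = 30 (shape, metal) combinations acting as pigeonholes.
With 30 × 7 = 210 keys we could place exactly 7 in each, with no (shape, metal) pair reaching 8.
One more forces some (shape, metal) pair to hold 8, so 210 + 1 = 211.

211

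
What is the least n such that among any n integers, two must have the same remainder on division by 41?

42

Two integers differ by a multiple of 41 exactly when they share a remainder mod 41.
There are 41 residue classes mod 41, so 41 integers can all lie in distinct classes.
One more integer must repeat a residue, giving a difference divisible by 41. So n = 41 + 1 = 42.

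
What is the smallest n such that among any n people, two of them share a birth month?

13

There are 12 months of the year acting as pigeonholes.
With 12 people we could place one in each, avoiding any repeat.
One more forces some class to hold 2, so 12 + 1 = 13.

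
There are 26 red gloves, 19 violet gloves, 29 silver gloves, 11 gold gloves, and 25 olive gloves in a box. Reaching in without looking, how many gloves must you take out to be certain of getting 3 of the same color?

The worst case takes 2 gloves of each color without reaching 3 of any: 5 × 2 = 10.
The next glove must bring some color to 3, so 10 + 1 = 11.

11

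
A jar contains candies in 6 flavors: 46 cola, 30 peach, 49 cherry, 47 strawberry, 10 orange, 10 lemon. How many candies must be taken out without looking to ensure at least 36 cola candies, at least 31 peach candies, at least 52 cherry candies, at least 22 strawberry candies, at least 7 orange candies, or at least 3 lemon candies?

Each of the 6 flavors has its own threshold; avoid all of them simultaneously.
The worst case stops just short of every target: 35 cola, 30 peach, all 49 cherry, 21 strawberry, 6 orange, 2 lemon — 35 + 30 + 49 + 21 + 6 + 2 = 143 candies.
One more candy must push some flavor to its target, so 143 + 1 = 144.

144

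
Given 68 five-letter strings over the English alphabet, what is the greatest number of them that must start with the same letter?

There are 26 possible first letters, which serve as the pigeonholes.
If each of the 26 possible first letters held at most 2, the total would be at most 26 × 2 = 52 < 68, a contradiction.
So at least one holds ⌈68/26⌉ = 3.

3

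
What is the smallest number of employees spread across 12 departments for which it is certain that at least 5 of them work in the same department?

49

There are 12 departments acting as pigeonholes.
With 12 × 4 = 48 employees we could place exactly 4 in each, with no class reaching 5.
One more forces some class to hold 5, so 48 + 1 = 49.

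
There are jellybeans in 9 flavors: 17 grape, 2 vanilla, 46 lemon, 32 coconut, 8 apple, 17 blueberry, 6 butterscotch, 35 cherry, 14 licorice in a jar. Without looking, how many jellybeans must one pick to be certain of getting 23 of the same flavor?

131

Treat the 9 flavors as pigeonholes.
In the worst case we take at most 22 of each flavor, but all 17 grape, all 2 vanilla, all 8 apple, all 17 blueberry, all 6 butterscotch, and all 14 licorice (fewer than 22), giving 17 + 2 + 22 + 22 + 8 + 17 + 6 + 22 + 14 = 130.
One more jellybean then forces some flavor to 23, so 130 + 1 = 131.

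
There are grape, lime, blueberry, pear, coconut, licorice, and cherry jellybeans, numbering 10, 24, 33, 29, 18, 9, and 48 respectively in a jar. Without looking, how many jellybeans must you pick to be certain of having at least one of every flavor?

163

The hardest flavor to obtain is licorice: we could draw every other jellybean first — 171 − 9 = 162 jellybeans — without a single licorice one.
The next draw must be licorice, so 162 + 1 = 163.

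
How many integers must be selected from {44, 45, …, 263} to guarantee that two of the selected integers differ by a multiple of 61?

Group the integers by remainder mod 61; there are 61 residue classes, each nonempty in this range.
Choosing one from each class (61 integers) avoids any shared remainder.
One more choice must repeat a class, so two differ by a multiple of 61. Hence 61 + 1 = 62.

62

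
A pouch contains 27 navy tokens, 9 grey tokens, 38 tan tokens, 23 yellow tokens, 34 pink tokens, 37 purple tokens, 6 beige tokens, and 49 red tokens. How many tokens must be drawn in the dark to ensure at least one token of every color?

The hardest color to obtain is beige: we could draw every other token first — 223 − 6 = 217 tokens — without a single beige one.
The next draw must be beige, so 217 + 1 = 218.

218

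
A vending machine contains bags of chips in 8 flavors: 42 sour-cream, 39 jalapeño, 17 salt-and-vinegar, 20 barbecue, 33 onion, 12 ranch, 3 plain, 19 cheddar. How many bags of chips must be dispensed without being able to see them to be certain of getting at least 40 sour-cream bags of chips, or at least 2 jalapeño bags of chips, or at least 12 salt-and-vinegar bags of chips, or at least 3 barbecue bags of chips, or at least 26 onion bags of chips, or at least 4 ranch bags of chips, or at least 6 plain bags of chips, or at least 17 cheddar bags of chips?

101

The worst case stops just short of every target: 39 sour-cream, 1 jalapeño, 11 salt-and-vinegar, 2 barbecue, 25 onion, 3 ranch, all 3 plain, 16 cheddar — 39 + 1 + 11 + 2 + 25 + 3 + 3 + 16 = 100 bags of chips.
One more bag of chips must push some flavor to its target, so 100 + 1 = 101.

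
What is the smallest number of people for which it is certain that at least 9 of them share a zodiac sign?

There are 12 zodiac signs acting as pigeonholes.
With 12 × 8 = 96 people we could place exactly 8 in each, with no class reaching 9.
One more forces some class to hold 9, so 96 + 1 = 97.

97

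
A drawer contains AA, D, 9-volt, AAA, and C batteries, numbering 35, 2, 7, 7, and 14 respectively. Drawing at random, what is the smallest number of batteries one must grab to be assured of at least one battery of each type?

64

The hardest type to obtain is D: we could draw every other battery first — 65 − 2 = 63 batteries — without a single D one.
The next draw must be D, so 63 + 1 = 64.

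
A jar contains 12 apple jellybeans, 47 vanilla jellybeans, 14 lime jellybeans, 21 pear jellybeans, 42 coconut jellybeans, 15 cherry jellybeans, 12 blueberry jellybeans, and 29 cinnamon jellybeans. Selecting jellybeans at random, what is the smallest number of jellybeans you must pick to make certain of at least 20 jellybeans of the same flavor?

Treat the 8 flavors as pigeonholes.
In the worst case we take at most 19 of each flavor, but all 12 apple, all 14 lime, all 15 cherry, and all 12 blueberry (fewer than 19), giving 12 + 19 + 14 + 19 + 19 + 15 + 12 + 19 = 129.
One more jellybean then forces some flavor to 20, so 129 + 1 = 130.

130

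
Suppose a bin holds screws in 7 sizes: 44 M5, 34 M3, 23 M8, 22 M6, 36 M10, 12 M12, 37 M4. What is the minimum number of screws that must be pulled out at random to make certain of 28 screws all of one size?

In the worst case we take at most 27 of each size, but all 23 M8, all 22 M6, and all 12 M12 (fewer than 27), giving 27 + 27 + 23 + 22 + 27 + 12 + 27 = 165.
One more screw then forces some size to 28, so 165 + 1 = 166.

166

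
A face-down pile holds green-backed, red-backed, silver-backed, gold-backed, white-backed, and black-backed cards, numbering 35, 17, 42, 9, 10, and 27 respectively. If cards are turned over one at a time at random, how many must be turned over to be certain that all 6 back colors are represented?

132

The hardest back color to obtain is gold-backed: we could draw every other card first — 140 − 9 = 131 cards — without a single gold-backed one.
The next draw must be gold-backed, so 131 + 1 = 132.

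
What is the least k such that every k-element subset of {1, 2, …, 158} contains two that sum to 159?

80

Partition {1, …, 158} into 79 pairs: {1,158}, {2,157}, …, {79,80}.
Choosing 79 integers — say the integers 1 through 79 — takes one from each pair and avoids the property.
Choosing 80 forces two into the same pair by pigeonhole, and those sum to 159. So 80.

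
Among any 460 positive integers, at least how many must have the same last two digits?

5

There are 100 possible two-digit endings, which serve as the pigeonholes.
If each of the 100 possible two-digit endings held at most 4, the total would be at most 100 × 4 = 400 < 460, a contradiction.
So at least one holds ⌈460/100⌉ = 5.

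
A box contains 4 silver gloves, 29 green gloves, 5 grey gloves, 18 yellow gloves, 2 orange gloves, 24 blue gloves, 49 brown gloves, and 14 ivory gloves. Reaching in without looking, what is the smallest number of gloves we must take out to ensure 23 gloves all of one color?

In the worst case we take at most 22 of each color, but all 4 silver, all 5 grey, all 18 yellow, all 2 orange, and all 14 ivory (fewer than 22), giving 4 + 22 + 5 + 18 + 2 + 22 + 22 + 14 = 109.
One more glove then forces some color to 23, so 109 + 1 = 110.

110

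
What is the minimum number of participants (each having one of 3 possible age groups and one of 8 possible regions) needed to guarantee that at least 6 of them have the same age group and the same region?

There are 3 × 8 = 24 (age group, region) combinations acting as pigeonholes.
With 24 × 5 = 120 participants we could place exactly 5 in each, with no (age group, region) pair reaching 6.
One more forces some (age group, region) pair to hold 6, so 120 + 1 = 121.

121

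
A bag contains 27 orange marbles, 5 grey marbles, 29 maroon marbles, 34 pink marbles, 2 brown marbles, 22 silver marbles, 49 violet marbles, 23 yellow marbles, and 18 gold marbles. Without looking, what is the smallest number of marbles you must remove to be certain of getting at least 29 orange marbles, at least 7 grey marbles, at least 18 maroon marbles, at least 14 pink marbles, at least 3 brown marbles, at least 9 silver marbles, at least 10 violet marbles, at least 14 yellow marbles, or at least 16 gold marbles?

110

Each of the 9 colors has its own threshold; avoid all of them simultaneously.
The worst case stops just short of every target: all 27 orange, all 5 grey, 17 maroon, 13 pink, 2 brown, 8 silver, 9 violet, 13 yellow, 15 gold — 27 + 5 + 17 + 13 + 2 + 8 + 9 + 13 + 15 = 109 marbles.
One more marble must push some color to its target, so 109 + 1 = 110.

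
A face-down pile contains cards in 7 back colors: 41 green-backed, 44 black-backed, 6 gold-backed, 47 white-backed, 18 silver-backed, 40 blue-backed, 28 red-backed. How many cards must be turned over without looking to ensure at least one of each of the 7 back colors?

219

The hardest back color to obtain is gold-backed: we could draw every other card first — 224 − 6 = 218 cards — without a single gold-backed one.
The next draw must be gold-backed, so 218 + 1 = 219.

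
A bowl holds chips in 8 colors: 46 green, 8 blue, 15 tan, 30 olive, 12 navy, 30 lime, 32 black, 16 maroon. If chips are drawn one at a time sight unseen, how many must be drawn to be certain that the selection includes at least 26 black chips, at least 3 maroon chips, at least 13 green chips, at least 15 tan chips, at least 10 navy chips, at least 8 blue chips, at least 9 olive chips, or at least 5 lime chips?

The worst case stops just short of every target: 12 green, 7 blue, 14 tan, 8 olive, 9 navy, 4 lime, 25 black, 2 maroon — 12 + 7 + 14 + 8 + 9 + 4 + 25 + 2 = 81 chips.
One more chip must push some color to its target, so 81 + 1 = 82.

82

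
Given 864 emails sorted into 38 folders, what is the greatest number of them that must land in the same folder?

23

If each of the 38 folders held at most 22, the total would be at most 38 × 22 = 836 < 864, a contradiction.
So at least one holds ⌈864/38⌉ = 23.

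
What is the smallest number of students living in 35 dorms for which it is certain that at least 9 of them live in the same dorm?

There are 35 dorms acting as pigeonholes.
With 35 × 8 = 280 students we could place exactly 8 in each, with no class reaching 9.
One more forces some class to hold 9, so 280 + 1 = 281.

281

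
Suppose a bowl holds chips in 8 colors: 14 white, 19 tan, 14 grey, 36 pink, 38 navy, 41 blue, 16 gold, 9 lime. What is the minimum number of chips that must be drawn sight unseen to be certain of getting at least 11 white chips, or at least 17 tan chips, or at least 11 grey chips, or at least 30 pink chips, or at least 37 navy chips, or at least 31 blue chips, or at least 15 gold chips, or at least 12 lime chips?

155

The worst case stops just short of every target: 10 white, 16 tan, 10 grey, 29 pink, 36 navy, 30 blue, 14 gold, all 9 lime — 10 + 16 + 10 + 29 + 36 + 30 + 14 + 9 = 154 chips.
One more chip must push some color to its target, so 154 + 1 = 155.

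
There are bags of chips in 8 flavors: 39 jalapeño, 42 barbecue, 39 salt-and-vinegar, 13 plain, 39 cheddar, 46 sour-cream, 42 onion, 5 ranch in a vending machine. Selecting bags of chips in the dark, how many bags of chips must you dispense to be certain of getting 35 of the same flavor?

223

Treat the 8 flavors as pigeonholes.
In the worst case we take at most 34 of each flavor, but all 13 plain and all 5 ranch (fewer than 34), giving 34 + 34 + 34 + 13 + 34 + 34 + 34 + 5 = 222.
One more bag of chips then forces some flavor to 35, so 222 + 1 = 223.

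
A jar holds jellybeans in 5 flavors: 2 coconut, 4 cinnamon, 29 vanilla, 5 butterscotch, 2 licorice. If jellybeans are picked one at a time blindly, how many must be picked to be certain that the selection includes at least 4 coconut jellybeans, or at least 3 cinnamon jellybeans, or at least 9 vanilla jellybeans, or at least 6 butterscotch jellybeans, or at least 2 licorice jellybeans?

19

The worst case stops just short of every target: all 2 coconut, 2 cinnamon, 8 vanilla, 5 butterscotch, 1 licorice — 2 + 2 + 8 + 5 + 1 = 18 jellybeans.
One more jellybean must push some flavor to its target, so 18 + 1 = 19.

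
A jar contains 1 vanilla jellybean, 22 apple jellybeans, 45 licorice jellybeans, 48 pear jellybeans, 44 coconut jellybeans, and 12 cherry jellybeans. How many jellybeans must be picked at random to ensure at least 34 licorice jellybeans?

161

The worst case draws every non-licorice jellybean first: 1 + 22 + 48 + 44 + 12 = 127.
The next 34 draws are then forced to be licorice, giving 127 + 34 = 161.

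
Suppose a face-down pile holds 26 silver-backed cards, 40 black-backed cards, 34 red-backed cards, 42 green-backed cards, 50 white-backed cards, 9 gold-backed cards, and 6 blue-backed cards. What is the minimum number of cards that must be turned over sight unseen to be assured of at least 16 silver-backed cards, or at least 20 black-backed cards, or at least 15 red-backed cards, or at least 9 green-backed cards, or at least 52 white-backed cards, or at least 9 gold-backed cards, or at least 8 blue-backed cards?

The worst case stops just short of every target: 15 silver-backed, 19 black-backed, 14 red-backed, 8 green-backed, all 50 white-backed, 8 gold-backed, all 6 blue-backed — 15 + 19 + 14 + 8 + 50 + 8 + 6 = 120 cards.
One more card must push some back color to its target, so 120 + 1 = 121.

121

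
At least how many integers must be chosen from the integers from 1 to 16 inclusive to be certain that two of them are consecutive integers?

9

Partition {1, …, 16} into 8 pairs: {1,2}, {3,4}, …, {15,16}.
Choosing 8 integers — say the 8 even numbers 2, 4, …, 16 — takes one from each pair and avoids the property.
Choosing 9 forces two into the same pair by pigeonhole, and those are consecutive. So 9.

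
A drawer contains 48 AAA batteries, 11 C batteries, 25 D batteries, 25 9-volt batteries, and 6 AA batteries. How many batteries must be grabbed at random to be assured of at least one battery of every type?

The hardest type to obtain is AA: we could draw every other battery first — 115 − 6 = 109 batteries — without a single AA one.
The next draw must be AA, so 109 + 1 = 110.

110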